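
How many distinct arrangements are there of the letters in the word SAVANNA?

420

Letter multiplicities in SAVANNA: A×3, N×2, S×1, V×1.
So there are 7! / (3!·2!) = 420 distinguishable arrangements.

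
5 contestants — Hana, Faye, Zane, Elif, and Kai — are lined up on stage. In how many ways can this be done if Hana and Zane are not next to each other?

There are 5! = 120 arrangements in all. If Hana and Zane are adjacent, merging them into one block gives 2·(4)! = 48 arrangements.
Complementary counting: 120 − 48 = 72.

72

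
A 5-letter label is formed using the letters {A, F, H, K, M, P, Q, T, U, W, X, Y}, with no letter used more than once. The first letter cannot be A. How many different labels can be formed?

The first letter has 12−1 = 11 choices (anything except A).
The remaining 4 letters are filled from the other 11 symbols without repetition: 11 × 10 × 9 × 8 = 7920.
Total: 11 × 7920 = 87120.

87120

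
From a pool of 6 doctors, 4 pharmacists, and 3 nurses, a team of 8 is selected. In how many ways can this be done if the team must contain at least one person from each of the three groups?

Unrestricted: C(13,8) = 1287 ways to pick any 8 of the 13.
Selections missing a whole group: no doctors → C(7,8) = 0; no pharmacists → C(9,8) = 9; no nurses → C(10,8) = 45.
Add back selections omitting two groups (i.e. drawn from a single group): C(6,8) + C(4,8) + C(3,8) = 0.
By inclusion–exclusion: 1287 − 54 + 0 = 1233.

1233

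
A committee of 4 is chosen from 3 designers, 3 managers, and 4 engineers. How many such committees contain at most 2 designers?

203

Split by how many designers are chosen (0 through 2).
Sum: C(3,0)·C(7,4) + C(3,1)·C(7,3) + C(3,2)·C(7,2) = 35 + 105 + 63 = 203.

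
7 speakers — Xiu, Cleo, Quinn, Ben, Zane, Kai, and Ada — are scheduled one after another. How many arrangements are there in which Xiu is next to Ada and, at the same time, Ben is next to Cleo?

Treat {Xiu,Ada} as one block (2 orders) and {Ben,Cleo} as another (2 orders).
That leaves 5 units to arrange: 2 × 2 × 5! = 4 × 120 = 480.

480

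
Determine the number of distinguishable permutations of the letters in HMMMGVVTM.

7560

Letter multiplicities in HMMMGVVTM: G×1, H×1, M×4, T×1, V×2.
So there are 9! / (4!·2!) = 7560 distinguishable arrangements.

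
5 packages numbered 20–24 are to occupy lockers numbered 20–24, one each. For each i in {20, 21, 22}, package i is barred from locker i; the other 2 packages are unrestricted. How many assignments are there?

Let Aᵢ (for i ∈ {20, 21, 22}) be the placements that put package i in its forbidden locker. Any j of these fix j positions, leaving (5−j)! ways to fill the rest, and there are C(3,j) ways to pick which j.
By inclusion–exclusion, the number of valid placements is Σ_{j=0}^{3} (−1)^j C(3,j)·(5−j)!.
Computing: 120 − 72 + 18 − 2 = 64.

64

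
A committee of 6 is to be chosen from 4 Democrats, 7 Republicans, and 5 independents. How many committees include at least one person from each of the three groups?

6545

Unrestricted: C(16,6) = 8008 ways to pick any 6 of the 16.
Selections missing a whole group: no Democrats → C(12,6) = 924; no Republicans → C(9,6) = 84; no independents → C(11,6) = 462.
Add back selections omitting two groups (i.e. drawn from a single group): C(4,6) + C(7,6) + C(5,6) = 7.
By inclusion–exclusion: 8008 − 1470 + 7 = 6545.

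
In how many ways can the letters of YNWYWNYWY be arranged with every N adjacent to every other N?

280

Treat the 2 copies of N as a single block. The multiset to arrange is then {NN, W, W, W, Y, Y, Y, Y}, 8 items in all.
That gives (8)!/(4!·3!) = 280 arrangements.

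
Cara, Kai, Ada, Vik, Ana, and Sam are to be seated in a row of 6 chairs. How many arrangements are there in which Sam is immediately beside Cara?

240

Glue Sam and Cara into one block (2 internal orders), leaving 5 units to arrange in a row.
That gives 2 × 5! = 2 × 120 = 240.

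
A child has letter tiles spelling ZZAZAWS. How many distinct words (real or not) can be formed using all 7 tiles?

420

ZZAZAWS has 7 letters with A appearing twice and Z appearing 3 times.
The number of distinct arrangements is 7!/(3!·2!) = 5040/12 = 420.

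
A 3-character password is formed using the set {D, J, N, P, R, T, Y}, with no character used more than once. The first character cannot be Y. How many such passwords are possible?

180

The first character has 7−1 = 6 choices (anything except Y).
The remaining 2 characters are filled from the other 6 symbols without repetition: 6 × 5 = 30.
Total: 6 × 30 = 180.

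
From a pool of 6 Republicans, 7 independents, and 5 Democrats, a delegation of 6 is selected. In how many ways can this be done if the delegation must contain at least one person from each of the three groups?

15470

Total 6-person selections from all 18: C(18,6) = 18564.
Subtract selections that omit an entire group: no Republicans → C(12,6) = 924; no independents → C(11,6) = 462; no Democrats → C(13,6) = 1716.
Add back selections omitting two groups (i.e. drawn from a single group): C(6,6) + C(7,6) + C(5,6) = 8.
By inclusion–exclusion: 18564 − 3102 + 8 = 15470.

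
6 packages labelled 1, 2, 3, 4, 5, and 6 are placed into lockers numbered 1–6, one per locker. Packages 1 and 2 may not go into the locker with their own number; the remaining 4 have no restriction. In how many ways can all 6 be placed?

504

Let Aᵢ (for i ∈ {1, 2}) be the placements that put package i in its forbidden locker. Any j of these fix j positions, leaving (6−j)! ways to fill the rest, and there are C(2,j) ways to pick which j.
By inclusion–exclusion, the number of valid placements is Σ_{j=0}^{2} (−1)^j C(2,j)·(6−j)!.
Computing: 720 − 240 + 24 = 504.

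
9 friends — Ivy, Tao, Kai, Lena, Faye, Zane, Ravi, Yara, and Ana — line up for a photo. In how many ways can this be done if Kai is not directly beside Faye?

Of the 9! = 362880 arrangements, those with Kai and Faye adjacent number 2 × 8! = 80640 (treat the pair as a block with 2 internal orders).
Complementary counting: 362880 − 80640 = 282240.

282240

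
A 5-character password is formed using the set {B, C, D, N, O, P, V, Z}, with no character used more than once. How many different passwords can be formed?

6720

Choose and order 5 of the 8 symbols: the first character has 8 options, the next 7, and so on down to 4.
8 × 7 × 6 × 5 × 4 = 6720.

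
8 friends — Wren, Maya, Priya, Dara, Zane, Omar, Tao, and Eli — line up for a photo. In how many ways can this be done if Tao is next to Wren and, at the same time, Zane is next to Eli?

2880

Treat {Tao,Wren} as one block (2 orders) and {Zane,Eli} as another (2 orders).
That leaves 6 units to arrange: 2 × 2 × 6! = 4 × 720 = 2880.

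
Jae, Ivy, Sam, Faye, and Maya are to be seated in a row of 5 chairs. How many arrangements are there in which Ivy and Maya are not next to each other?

There are 5! = 120 arrangements in all. If Ivy and Maya are adjacent, merging them into one block gives 2·(4)! = 48 arrangements.
Complementary counting: 120 − 48 = 72.

72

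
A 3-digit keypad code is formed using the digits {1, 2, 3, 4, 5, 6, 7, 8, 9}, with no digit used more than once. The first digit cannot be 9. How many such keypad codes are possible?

The first digit has 9−1 = 8 choices (anything except 9).
The remaining 2 digits are filled from the other 8 symbols without repetition: 8 × 7 = 56.
Total: 8 × 56 = 448.

448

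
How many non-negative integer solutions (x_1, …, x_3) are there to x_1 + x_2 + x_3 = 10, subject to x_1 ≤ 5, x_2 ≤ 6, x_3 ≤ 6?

31

Ignoring the caps, the number of non-negative solutions to x_1+…+x_3 = 10 is C(12,2) = 66.
Subtract solutions that violate a single cap (substitute x_i' = x_i − (cap_i+1)): x_1 ≥ 6 gives C(6,2) = 15; x_2 ≥ 7 gives C(5,2) = 10; x_3 ≥ 7 gives C(5,2) = 10. Together 35.
No two caps can be exceeded simultaneously, so the pair terms are all 0.
By inclusion–exclusion the count is 66 − 35 + 0 = 31.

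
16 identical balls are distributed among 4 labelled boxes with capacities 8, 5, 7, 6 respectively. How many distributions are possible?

217

Ignoring the caps, the number of non-negative solutions to x_1+…+x_4 = 16 is C(19,3) = 969.
Subtract solutions that violate a single cap (substitute x_i' = x_i − (cap_i+1)): x_1 ≥ 9 gives C(10,3) = 120; x_2 ≥ 6 gives C(13,3) = 286; x_3 ≥ 8 gives C(11,3) = 165; x_4 ≥ 7 gives C(12,3) = 220. Together 791.
Add back pairs where two caps are both exceeded: 4 + 0 + 1 + 10 + 20 + 4 = 39.
By inclusion–exclusion the count is 969 − 791 + 39 = 217.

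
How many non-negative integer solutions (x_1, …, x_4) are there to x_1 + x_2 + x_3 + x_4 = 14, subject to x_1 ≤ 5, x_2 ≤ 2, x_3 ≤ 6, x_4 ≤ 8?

Ignoring the caps, the number of non-negative solutions to x_1+…+x_4 = 14 is C(17,3) = 680.
Subtract solutions that violate a single cap (substitute x_i' = x_i − (cap_i+1)): x_1 ≥ 6 gives C(11,3) = 165; x_2 ≥ 3 gives C(14,3) = 364; x_3 ≥ 7 gives C(10,3) = 120; x_4 ≥ 9 gives C(8,3) = 56. Together 705.
Add back pairs where two caps are both exceeded: 56 + 4 + 0 + 35 + 10 + 0 = 105.
By inclusion–exclusion the count is 680 − 705 + 105 = 80.

80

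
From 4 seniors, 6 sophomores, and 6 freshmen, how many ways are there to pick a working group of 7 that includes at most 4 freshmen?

Split by how many freshmen are chosen (0 through 4).
Sum: C(6,0)·C(10,7) + C(6,1)·C(10,6) + C(6,2)·C(10,5) + C(6,3)·C(10,4) + C(6,4)·C(10,3) = 120 + 1260 + 3780 + 4200 + 1800 = 11160.

11160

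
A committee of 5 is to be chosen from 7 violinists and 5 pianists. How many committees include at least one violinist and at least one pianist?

770

Unrestricted: C(12,5) = 792 ways to pick any 5 of the 12.
Subtract selections that omit an entire group: no violinists → C(5,5) = 1; no pianists → C(7,5) = 21.
Both groups omitted at once is impossible, so 792 − 22 = 770.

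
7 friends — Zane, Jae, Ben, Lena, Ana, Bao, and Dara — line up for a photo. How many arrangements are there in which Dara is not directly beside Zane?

3600

Of the 7! = 5040 arrangements, those with Dara and Zane adjacent number 2 × 6! = 1440 (treat the pair as a block with 2 internal orders).
Complementary counting: 5040 − 1440 = 3600.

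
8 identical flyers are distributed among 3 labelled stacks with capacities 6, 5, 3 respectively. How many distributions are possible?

By stars and bars, unrestricted non-negative solutions to x_1+…+x_3 = 8 number C(8+2,2) = 45.
Subtract solutions that violate a single cap (substitute x_i' = x_i − (cap_i+1)): x_1 ≥ 7 gives C(3,2) = 3; x_2 ≥ 6 gives C(4,2) = 6; x_3 ≥ 4 gives C(6,2) = 15. Together 24.
No two caps can be exceeded simultaneously, so the pair terms are all 0.
By inclusion–exclusion the count is 45 − 24 + 0 = 21.

21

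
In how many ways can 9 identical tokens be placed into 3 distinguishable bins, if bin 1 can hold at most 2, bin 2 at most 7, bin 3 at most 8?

Without the upper bounds there are C(11,2) = 55 ways to split 9 among 3 bins.
Subtract solutions that violate a single cap (substitute x_i' = x_i − (cap_i+1)): x_1 ≥ 3 gives C(8,2) = 28; x_2 ≥ 8 gives C(3,2) = 3; x_3 ≥ 9 gives C(2,2) = 1. Together 32.
No two caps can be exceeded simultaneously, so the pair terms are all 0.
By inclusion–exclusion the count is 55 − 32 + 0 = 23.

23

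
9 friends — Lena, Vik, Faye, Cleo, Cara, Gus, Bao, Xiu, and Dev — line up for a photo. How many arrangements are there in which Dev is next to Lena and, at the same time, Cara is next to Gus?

20160

Treat {Dev,Lena} as one block (2 orders) and {Cara,Gus} as another (2 orders).
That leaves 7 units to arrange: 2 × 2 × 7! = 4 × 5040 = 20160.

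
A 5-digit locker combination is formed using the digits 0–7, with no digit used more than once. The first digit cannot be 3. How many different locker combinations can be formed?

5880

The first digit has 8−1 = 7 choices (anything except 3).
The remaining 4 digits are filled from the other 7 symbols without repetition: 7 × 6 × 5 × 4 = 840.
Total: 7 × 840 = 5880.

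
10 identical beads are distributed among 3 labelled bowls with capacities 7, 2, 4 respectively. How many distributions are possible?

By stars and bars, unrestricted non-negative solutions to x_1+…+x_3 = 10 number C(10+2,2) = 66.
Subtract solutions that violate a single cap (substitute x_i' = x_i − (cap_i+1)): x_1 ≥ 8 gives C(4,2) = 6; x_2 ≥ 3 gives C(9,2) = 36; x_3 ≥ 5 gives C(7,2) = 21. Together 63.
Add back pairs where two caps are both exceeded: 0 + 0 + 6 = 6.
By inclusion–exclusion the count is 66 − 63 + 6 = 9.

9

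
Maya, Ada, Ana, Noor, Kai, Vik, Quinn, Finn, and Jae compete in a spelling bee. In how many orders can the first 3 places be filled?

This is an ordered selection of 3 from 9: P(9,3).
That gives 9 × 8 × 7 = 504.

504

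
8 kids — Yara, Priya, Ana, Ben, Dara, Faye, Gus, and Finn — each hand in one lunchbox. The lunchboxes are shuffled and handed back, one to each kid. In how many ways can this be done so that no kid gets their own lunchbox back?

Count assignments avoiding every fixed point. For any j of the 8 kids fixed to their own lunchbox, the other 8−j can be arranged in (8−j)! ways.
By inclusion–exclusion this is Σ_{j=0}^{8} (−1)^j C(8,j)·(8−j)!.
Computing: 40320 − 40320 + 20160 − 6720 + 1680 − 336 + 56 − 8 + 1 = 14833.

14833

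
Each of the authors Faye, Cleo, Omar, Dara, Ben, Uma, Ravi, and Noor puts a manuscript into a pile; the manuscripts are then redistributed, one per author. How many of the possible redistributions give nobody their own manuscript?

14833

Count assignments avoiding every fixed point. For any j of the 8 authors fixed to their own manuscript, the other 8−j can be arranged in (8−j)! ways.
By inclusion–exclusion this is Σ_{j=0}^{8} (−1)^j C(8,j)·(8−j)!.
Computing: 40320 − 40320 + 20160 − 6720 + 1680 − 336 + 56 − 8 + 1 = 14833.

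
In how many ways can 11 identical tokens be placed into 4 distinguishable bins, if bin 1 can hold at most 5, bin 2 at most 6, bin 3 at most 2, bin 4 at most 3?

Without the upper bounds there are C(14,3) = 364 ways to split 11 among 4 bins.
Subtract solutions that violate a single cap (substitute x_i' = x_i − (cap_i+1)): x_1 ≥ 6 gives C(8,3) = 56; x_2 ≥ 7 gives C(7,3) = 35; x_3 ≥ 3 gives C(11,3) = 165; x_4 ≥ 4 gives C(10,3) = 120. Together 376.
Add back pairs where two caps are both exceeded: 0 + 10 + 4 + 4 + 1 + 35 = 54.
By inclusion–exclusion the count is 364 − 376 + 54 = 42.

42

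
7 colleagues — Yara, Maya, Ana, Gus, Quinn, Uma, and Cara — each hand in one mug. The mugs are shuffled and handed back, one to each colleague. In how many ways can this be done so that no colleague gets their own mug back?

1854

Count assignments avoiding every fixed point. For any j of the 7 colleagues fixed to their own mug, the other 7−j can be arranged in (7−j)! ways.
By inclusion–exclusion this is Σ_{j=0}^{7} (−1)^j C(7,j)·(7−j)!.
Computing: 5040 − 5040 + 2520 − 840 + 210 − 42 + 7 − 1 = 1854.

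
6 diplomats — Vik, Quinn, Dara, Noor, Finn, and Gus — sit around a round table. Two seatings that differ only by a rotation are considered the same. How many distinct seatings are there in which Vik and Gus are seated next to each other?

48

Treat {Vik, Gus} as one unit (2 internal orders) and seat the resulting 5 units around the table: (4)! circular arrangements.
So 2 × (4)! = 2 × 24 = 48.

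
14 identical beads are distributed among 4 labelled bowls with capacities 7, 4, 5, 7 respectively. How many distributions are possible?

157

Without the upper bounds there are C(17,3) = 680 ways to split 14 among 4 bowls.
Subtract solutions that violate a single cap (substitute x_i' = x_i − (cap_i+1)): x_1 ≥ 8 gives C(9,3) = 84; x_2 ≥ 5 gives C(12,3) = 220; x_3 ≥ 6 gives C(11,3) = 165; x_4 ≥ 8 gives C(9,3) = 84. Together 553.
Add back pairs where two caps are both exceeded: 4 + 1 + 0 + 20 + 4 + 1 = 30.
By inclusion–exclusion the count is 680 − 553 + 30 = 157.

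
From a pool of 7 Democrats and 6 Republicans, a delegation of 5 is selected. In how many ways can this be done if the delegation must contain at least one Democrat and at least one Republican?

1260

Unrestricted: C(13,5) = 1287 ways to pick any 5 of the 13.
Selections missing a whole group: no Democrats → C(6,5) = 6; no Republicans → C(7,5) = 21.
Both groups omitted at once is impossible, so 1287 − 27 = 1260.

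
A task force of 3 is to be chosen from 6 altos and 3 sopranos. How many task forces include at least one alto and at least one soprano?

63

Total 3-person selections from all 9: C(9,3) = 84.
Subtract selections that omit an entire group: no altos → C(3,3) = 1; no sopranos → C(6,3) = 20.
Both groups omitted at once is impossible, so 84 − 21 = 63.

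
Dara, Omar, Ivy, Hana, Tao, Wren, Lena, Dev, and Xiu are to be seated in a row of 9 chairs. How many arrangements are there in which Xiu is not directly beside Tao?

Of the 9! = 362880 arrangements, those with Xiu and Tao adjacent number 2 × 8! = 80640 (treat the pair as a block with 2 internal orders).
Complementary counting: 362880 − 80640 = 282240.

282240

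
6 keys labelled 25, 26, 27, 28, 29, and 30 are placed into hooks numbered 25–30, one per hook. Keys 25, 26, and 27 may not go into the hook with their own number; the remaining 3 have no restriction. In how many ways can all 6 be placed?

Let Aᵢ (for i ∈ {25, 26, 27}) be the placements that put key i in its forbidden hook. Any j of these fix j positions, leaving (6−j)! ways to fill the rest, and there are C(3,j) ways to pick which j.
By inclusion–exclusion, the number of valid placements is Σ_{j=0}^{3} (−1)^j C(3,j)·(6−j)!.
Computing: 720 − 360 + 72 − 6 = 426.

426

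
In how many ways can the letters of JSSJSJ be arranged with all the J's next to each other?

4

Treat the 3 copies of J as a single block. The multiset to arrange is then {JJJ, S, S, S}, 4 items in all.
That gives (4)!/(3!) = 4 arrangements.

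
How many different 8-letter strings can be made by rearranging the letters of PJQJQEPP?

PJQJQEPP has 8 letters with J appearing twice, P appearing 3 times, and Q appearing twice.
Dividing 8! = 40320 by 3!·2!·2! = 24 for the repeated letters gives 1680.

1680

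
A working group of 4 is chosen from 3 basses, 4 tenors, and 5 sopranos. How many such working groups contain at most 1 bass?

Split by how many basses are chosen (0 through 1).
Sum: C(3,0)·C(9,4) + C(3,1)·C(9,3) = 126 + 252 = 378.

378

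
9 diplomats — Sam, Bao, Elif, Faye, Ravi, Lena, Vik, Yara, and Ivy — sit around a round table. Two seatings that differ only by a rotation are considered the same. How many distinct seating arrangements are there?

Seat Sam anywhere (absorbing the rotational symmetry), then permute the other 8: (8)! = 40320.

40320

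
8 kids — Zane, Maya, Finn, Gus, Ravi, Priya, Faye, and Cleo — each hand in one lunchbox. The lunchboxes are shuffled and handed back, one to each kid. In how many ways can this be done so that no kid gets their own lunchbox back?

Let Aᵢ be the assignments in which kid i gets their own lunchbox. We want the size of the complement of A₁∪…∪A_8.
By inclusion–exclusion this is Σ_{j=0}^{8} (−1)^j C(8,j)·(8−j)!.
Computing: 40320 − 40320 + 20160 − 6720 + 1680 − 336 + 56 − 8 + 1 = 14833.

14833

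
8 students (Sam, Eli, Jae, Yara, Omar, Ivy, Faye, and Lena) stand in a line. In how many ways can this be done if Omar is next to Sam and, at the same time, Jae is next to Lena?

2880

Treat {Omar,Sam} as one block (2 orders) and {Jae,Lena} as another (2 orders).
That leaves 6 units to arrange: 2 × 2 × 6! = 4 × 720 = 2880.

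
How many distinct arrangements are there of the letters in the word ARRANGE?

Letter multiplicities in ARRANGE: A×2, E×1, G×1, N×1, R×2.
So there are 7! / (2!·2!) = 1260 distinguishable arrangements.

1260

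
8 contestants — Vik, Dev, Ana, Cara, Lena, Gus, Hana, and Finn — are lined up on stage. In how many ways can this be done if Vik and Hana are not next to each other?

There are 8! = 40320 arrangements in all. If Vik and Hana are adjacent, merging them into one block gives 2·(7)! = 10080 arrangements.
So 40320 − 10080 = 30240 arrangements keep them apart.

30240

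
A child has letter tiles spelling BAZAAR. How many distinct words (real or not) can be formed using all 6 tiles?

The 6 letters of BAZAAR have repeats: A appearing 3 times.
So there are 6! / (3!) = 120 distinguishable arrangements.

120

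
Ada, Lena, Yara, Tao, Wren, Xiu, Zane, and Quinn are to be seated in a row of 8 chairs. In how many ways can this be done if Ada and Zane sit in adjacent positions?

Place the 6 others and the Ada-Zane pair as 7 objects in a line; the pair has 2 internal arrangements.
So the count is 2·(7)! = 10080.

10080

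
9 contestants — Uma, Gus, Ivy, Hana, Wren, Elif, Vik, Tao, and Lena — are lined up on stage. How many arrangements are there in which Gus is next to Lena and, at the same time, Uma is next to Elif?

Treat {Gus,Lena} as one block (2 orders) and {Uma,Elif} as another (2 orders).
That leaves 7 units to arrange: 2 × 2 × 7! = 4 × 5040 = 20160.

20160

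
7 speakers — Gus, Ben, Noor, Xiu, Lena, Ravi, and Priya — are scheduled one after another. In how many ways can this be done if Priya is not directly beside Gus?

3600

There are 7! = 5040 arrangements in all. If Priya and Gus are adjacent, merging them into one block gives 2·(6)! = 1440 arrangements.
Complementary counting: 5040 − 1440 = 3600.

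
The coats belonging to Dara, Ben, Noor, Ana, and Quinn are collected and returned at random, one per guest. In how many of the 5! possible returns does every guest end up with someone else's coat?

44

Let Aᵢ be the assignments in which guest i gets their own coat. We want the size of the complement of A₁∪…∪A_5.
By inclusion–exclusion this is Σ_{j=0}^{5} (−1)^j C(5,j)·(5−j)!.
Computing: 120 − 120 + 60 − 20 + 5 − 1 = 44.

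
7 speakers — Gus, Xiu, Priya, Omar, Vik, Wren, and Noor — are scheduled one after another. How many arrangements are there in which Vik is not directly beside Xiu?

3600

There are 7! = 5040 arrangements in all. If Vik and Xiu are adjacent, merging them into one block gives 2·(6)! = 1440 arrangements.
So 5040 − 1440 = 3600 arrangements keep them apart.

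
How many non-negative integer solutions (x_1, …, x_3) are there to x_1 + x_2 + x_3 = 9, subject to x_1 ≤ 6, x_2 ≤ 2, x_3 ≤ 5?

Without the upper bounds there are C(11,2) = 55 ways to split 9 among 3 variables.
Subtract solutions that violate a single cap (substitute x_i' = x_i − (cap_i+1)): x_1 ≥ 7 gives C(4,2) = 6; x_2 ≥ 3 gives C(8,2) = 28; x_3 ≥ 6 gives C(5,2) = 10. Together 44.
Add back pairs where two caps are both exceeded: 0 + 0 + 1 = 1.
By inclusion–exclusion the count is 55 − 44 + 1 = 12.

12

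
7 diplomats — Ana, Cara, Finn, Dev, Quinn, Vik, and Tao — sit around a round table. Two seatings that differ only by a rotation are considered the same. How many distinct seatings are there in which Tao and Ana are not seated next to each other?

Without the restriction there are (6)! = 720 seatings.
Seatings with Tao beside Ana: treat them as a block with 2 internal orders, giving 2 × (5)! = 240.
Subtracting, 720 − 240 = 480.

480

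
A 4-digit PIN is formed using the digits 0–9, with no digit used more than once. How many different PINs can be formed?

Choose and order 4 of the 10 symbols: the first digit has 10 options, the next 9, then 8, 7.
10 × 9 × 8 × 7 = 5040.

5040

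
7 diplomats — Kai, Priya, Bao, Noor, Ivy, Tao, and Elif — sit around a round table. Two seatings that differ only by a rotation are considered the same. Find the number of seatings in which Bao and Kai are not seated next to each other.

480

All circular seatings of 7 people number (6)! = 720.
Those with Bao next to Kai: fuse the pair into one unit and seat 6 units around a circle — 2·(5)! = 240.
Subtracting, 720 − 240 = 480.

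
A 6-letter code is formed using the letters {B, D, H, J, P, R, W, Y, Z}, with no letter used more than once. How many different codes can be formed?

60480

With no repetition, fill the 6 letters in order: 9 choices, then 8, down to 4.
9 × 8 × 7 × 6 × 5 × 4 = 60480.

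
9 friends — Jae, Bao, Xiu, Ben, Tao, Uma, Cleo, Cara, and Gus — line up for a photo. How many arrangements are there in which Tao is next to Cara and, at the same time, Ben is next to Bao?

20160

Treat {Tao,Cara} as one block (2 orders) and {Ben,Bao} as another (2 orders).
That leaves 7 units to arrange: 2 × 2 × 7! = 4 × 5040 = 20160.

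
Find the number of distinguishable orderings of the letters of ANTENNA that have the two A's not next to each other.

There are 7!/(3!·2!) = 420 arrangements of ANTENNA in total.
If the two A's are adjacent, glue them into one block, leaving 6 items to arrange: (6)!/(3!) = 120 ways.
Subtracting, 420 − 120 = 300 arrangements keep the A's apart.

300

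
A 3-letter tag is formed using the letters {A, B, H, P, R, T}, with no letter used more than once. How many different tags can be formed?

120

With no repetition, fill the 3 letters in order: 6 choices, then 5, down to 4.
6 × 5 × 4 = 120.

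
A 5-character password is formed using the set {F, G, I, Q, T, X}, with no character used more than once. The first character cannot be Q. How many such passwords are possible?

600

The first character has 6−1 = 5 choices (anything except Q).
The remaining 4 characters are filled from the other 5 symbols without repetition: 5 × 4 × 3 × 2 = 120.
Total: 5 × 120 = 600.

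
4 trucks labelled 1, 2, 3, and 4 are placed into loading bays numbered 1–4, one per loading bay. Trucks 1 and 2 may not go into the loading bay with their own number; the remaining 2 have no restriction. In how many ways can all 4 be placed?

14

Let Aᵢ (for i ∈ {1, 2}) be the placements that put truck i in its forbidden loading bay. Any j of these fix j positions, leaving (4−j)! ways to fill the rest, and there are C(2,j) ways to pick which j.
By inclusion–exclusion, the number of valid placements is Σ_{j=0}^{2} (−1)^j C(2,j)·(4−j)!.
Computing: 24 − 12 + 2 = 14.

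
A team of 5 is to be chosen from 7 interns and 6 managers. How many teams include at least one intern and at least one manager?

1260

With no constraint there are C(13,5) = 1287 possible selections.
Subtract selections that omit an entire group: no interns → C(6,5) = 6; no managers → C(7,5) = 21.
Both groups omitted at once is impossible, so 1287 − 27 = 1260.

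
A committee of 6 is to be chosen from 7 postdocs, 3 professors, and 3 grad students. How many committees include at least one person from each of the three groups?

1302

Total 6-person selections from all 13: C(13,6) = 1716.
Selections missing a whole group: no postdocs → C(6,6) = 1; no professors → C(10,6) = 210; no grad students → C(10,6) = 210.
Add back selections omitting two groups (i.e. drawn from a single group): C(7,6) + C(3,6) + C(3,6) = 7.
By inclusion–exclusion: 1716 − 421 + 7 = 1302.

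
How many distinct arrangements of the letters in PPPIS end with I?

4

With the last slot taken by I, it remains to arrange the other 4 letters (PPPS).
Those 4 letters have P appearing 3 times, giving (4)!/(3!) = 4.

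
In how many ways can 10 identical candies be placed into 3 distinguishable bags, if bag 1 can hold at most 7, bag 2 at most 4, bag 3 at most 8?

36

Without the upper bounds there are C(12,2) = 66 ways to split 10 among 3 bags.
Subtract solutions that violate a single cap (substitute x_i' = x_i − (cap_i+1)): x_1 ≥ 8 gives C(4,2) = 6; x_2 ≥ 5 gives C(7,2) = 21; x_3 ≥ 9 gives C(3,2) = 3. Together 30.
No two caps can be exceeded simultaneously, so the pair terms are all 0.
By inclusion–exclusion the count is 66 − 30 + 0 = 36.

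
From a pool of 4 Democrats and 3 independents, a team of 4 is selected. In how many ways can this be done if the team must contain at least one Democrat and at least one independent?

Unrestricted: C(7,4) = 35 ways to pick any 4 of the 7.
Subtract selections that omit an entire group: no Democrats → C(3,4) = 0; no independents → C(4,4) = 1.
Both groups omitted at once is impossible, so 35 − 1 = 34.

34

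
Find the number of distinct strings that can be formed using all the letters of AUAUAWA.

105

AUAUAWA has 7 letters with A appearing 4 times and U appearing twice.
Dividing 7! = 5040 by 4!·2! = 48 for the repeated letters gives 105.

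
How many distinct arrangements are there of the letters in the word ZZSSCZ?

60

ZZSSCZ has 6 letters with S appearing twice and Z appearing 3 times.
The number of distinct arrangements is 6!/(3!·2!) = 720/12 = 60.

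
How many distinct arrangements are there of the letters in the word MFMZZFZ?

210

Letter multiplicities in MFMZZFZ: F×2, M×2, Z×3.
The number of distinct arrangements is 7!/(3!·2!·2!) = 5040/24 = 210.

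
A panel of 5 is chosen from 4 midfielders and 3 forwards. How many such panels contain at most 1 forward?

3

Split by how many forwards are chosen (0 through 1).
Sum: C(3,0)·C(4,5) + C(3,1)·C(4,4) = 0 + 3 = 3.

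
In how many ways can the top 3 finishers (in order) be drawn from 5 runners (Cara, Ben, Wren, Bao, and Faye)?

60

This is an ordered selection of 3 from 5: P(5,3).
That gives 5 × 4 × 3 = 60.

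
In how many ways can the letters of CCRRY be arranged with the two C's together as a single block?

Treat the 2 copies of C as a single block. The multiset to arrange is then {CC, R, R, Y}, 4 items in all.
That gives (4)!/(2!) = 12 arrangements.

12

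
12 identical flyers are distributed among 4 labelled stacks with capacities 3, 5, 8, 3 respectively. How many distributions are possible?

76

Ignoring the caps, the number of non-negative solutions to x_1+…+x_4 = 12 is C(15,3) = 455.
Subtract solutions that violate a single cap (substitute x_i' = x_i − (cap_i+1)): x_1 ≥ 4 gives C(11,3) = 165; x_2 ≥ 6 gives C(9,3) = 84; x_3 ≥ 9 gives C(6,3) = 20; x_4 ≥ 4 gives C(11,3) = 165. Together 434.
Add back pairs where two caps are both exceeded: 10 + 0 + 35 + 0 + 10 + 0 = 55.
By inclusion–exclusion the count is 455 − 434 + 55 = 76.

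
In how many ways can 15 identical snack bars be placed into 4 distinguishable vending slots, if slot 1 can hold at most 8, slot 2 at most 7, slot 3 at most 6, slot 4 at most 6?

By stars and bars, unrestricted non-negative solutions to x_1+…+x_4 = 15 number C(15+3,3) = 816.
Subtract solutions that violate a single cap (substitute x_i' = x_i − (cap_i+1)): x_1 ≥ 9 gives C(9,3) = 84; x_2 ≥ 8 gives C(10,3) = 120; x_3 ≥ 7 gives C(11,3) = 165; x_4 ≥ 7 gives C(11,3) = 165. Together 534.
Add back pairs where two caps are both exceeded: 0 + 0 + 0 + 1 + 1 + 4 = 6.
By inclusion–exclusion the count is 816 − 534 + 6 = 288.

288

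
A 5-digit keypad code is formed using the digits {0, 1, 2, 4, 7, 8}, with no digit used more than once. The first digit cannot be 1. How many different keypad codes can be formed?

600

The first digit has 6−1 = 5 choices (anything except 1).
The remaining 4 digits are filled from the other 5 symbols without repetition: 5 × 4 × 3 × 2 = 120.
Total: 5 × 120 = 600.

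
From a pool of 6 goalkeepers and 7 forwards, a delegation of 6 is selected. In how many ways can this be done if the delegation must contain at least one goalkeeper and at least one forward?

With no constraint there are C(13,6) = 1716 possible selections.
Subtract selections that omit an entire group: no goalkeepers → C(7,6) = 7; no forwards → C(6,6) = 1.
Both groups omitted at once is impossible, so 1716 − 8 = 1708.

1708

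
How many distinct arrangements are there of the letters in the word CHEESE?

120

Letter multiplicities in CHEESE: C×1, E×3, H×1, S×1.
The number of distinct arrangements is 6!/(3!) = 720/6 = 120.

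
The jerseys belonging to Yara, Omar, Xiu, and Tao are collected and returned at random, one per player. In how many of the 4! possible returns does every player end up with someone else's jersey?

Let Aᵢ be the assignments in which player i gets their old jersey. We want the size of the complement of A₁∪…∪A_4.
By inclusion–exclusion this is Σ_{j=0}^{4} (−1)^j C(4,j)·(4−j)!.
Computing: 24 − 24 + 12 − 4 + 1 = 9.

9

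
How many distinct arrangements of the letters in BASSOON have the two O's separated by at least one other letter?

There are 7!/(2!·2!) = 1260 arrangements of BASSOON in total.
Arrangements with the O's together: treat OO as one letter, giving (6)!/(2!) = 360.
Subtracting, 1260 − 360 = 900 arrangements keep the O's apart.

900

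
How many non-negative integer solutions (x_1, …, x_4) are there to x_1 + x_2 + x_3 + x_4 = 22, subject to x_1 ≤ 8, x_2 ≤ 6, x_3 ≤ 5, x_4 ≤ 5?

10

By stars and bars, unrestricted non-negative solutions to x_1+…+x_4 = 22 number C(22+3,3) = 2300.
Subtract solutions that violate a single cap (substitute x_i' = x_i − (cap_i+1)): x_1 ≥ 9 gives C(16,3) = 560; x_2 ≥ 7 gives C(18,3) = 816; x_3 ≥ 6 gives C(19,3) = 969; x_4 ≥ 6 gives C(19,3) = 969. Together 3314.
Add back pairs where two caps are both exceeded: 84 + 120 + 120 + 220 + 220 + 286 = 1050.
Subtract triples: 1 + 1 + 4 + 20 = 26.
By inclusion–exclusion the count is 2300 − 3314 + 1050 − 26 = 10.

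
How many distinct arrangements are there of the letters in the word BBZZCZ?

Letter multiplicities in BBZZCZ: B×2, C×1, Z×3.
So there are 6! / (3!·2!) = 60 distinguishable arrangements.

60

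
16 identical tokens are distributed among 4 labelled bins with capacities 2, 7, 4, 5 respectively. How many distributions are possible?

10

By stars and bars, unrestricted non-negative solutions to x_1+…+x_4 = 16 number C(16+3,3) = 969.
Subtract solutions that violate a single cap (substitute x_i' = x_i − (cap_i+1)): x_1 ≥ 3 gives C(16,3) = 560; x_2 ≥ 8 gives C(11,3) = 165; x_3 ≥ 5 gives C(14,3) = 364; x_4 ≥ 6 gives C(13,3) = 286. Together 1375.
Add back pairs where two caps are both exceeded: 56 + 165 + 120 + 20 + 10 + 56 = 427.
Subtract triples: 1 + 0 + 10 + 0 = 11.
By inclusion–exclusion the count is 969 − 1375 + 427 − 11 = 10.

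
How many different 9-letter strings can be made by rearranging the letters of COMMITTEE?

The 9 letters of COMMITTEE have repeats: E appearing twice, M appearing twice, and T appearing twice.
Dividing 9! = 362880 by 2!·2!·2! = 8 for the repeated letters gives 45360.

45360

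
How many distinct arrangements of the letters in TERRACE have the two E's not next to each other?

900

Total arrangements of TERRACE: 7!/(2!·2!) = 1260.
If the two E's are adjacent, glue them into one block, leaving 6 items to arrange: (6)!/(2!) = 360 ways.
Subtracting, 1260 − 360 = 900 arrangements keep the E's apart.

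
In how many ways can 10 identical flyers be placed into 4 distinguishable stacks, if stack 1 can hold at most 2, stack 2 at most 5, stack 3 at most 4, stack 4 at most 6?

70

By stars and bars, unrestricted non-negative solutions to x_1+…+x_4 = 10 number C(10+3,3) = 286.
Subtract solutions that violate a single cap (substitute x_i' = x_i − (cap_i+1)): x_1 ≥ 3 gives C(10,3) = 120; x_2 ≥ 6 gives C(7,3) = 35; x_3 ≥ 5 gives C(8,3) = 56; x_4 ≥ 7 gives C(6,3) = 20. Together 231.
Add back pairs where two caps are both exceeded: 4 + 10 + 1 + 0 + 0 + 0 = 15.
By inclusion–exclusion the count is 286 − 231 + 15 = 70.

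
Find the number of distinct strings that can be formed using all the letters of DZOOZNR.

DZOOZNR has 7 letters with O appearing twice and Z appearing twice.
So there are 7! / (2!·2!) = 1260 distinguishable arrangements.

1260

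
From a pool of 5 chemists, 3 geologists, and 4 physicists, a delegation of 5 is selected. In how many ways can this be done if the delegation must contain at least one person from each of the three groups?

Total 5-person selections from all 12: C(12,5) = 792.
Subtract selections that omit an entire group: no chemists → C(7,5) = 21; no geologists → C(9,5) = 126; no physicists → C(8,5) = 56.
Add back selections omitting two groups (i.e. drawn from a single group): C(5,5) + C(3,5) + C(4,5) = 1.
By inclusion–exclusion: 792 − 203 + 1 = 590.

590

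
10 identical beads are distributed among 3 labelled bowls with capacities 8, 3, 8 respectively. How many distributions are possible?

Without the upper bounds there are C(12,2) = 66 ways to split 10 among 3 bowls.
Subtract solutions that violate a single cap (substitute x_i' = x_i − (cap_i+1)): x_1 ≥ 9 gives C(3,2) = 3; x_2 ≥ 4 gives C(8,2) = 28; x_3 ≥ 9 gives C(3,2) = 3. Together 34.
No two caps can be exceeded simultaneously, so the pair terms are all 0.
By inclusion–exclusion the count is 66 − 34 + 0 = 32.

32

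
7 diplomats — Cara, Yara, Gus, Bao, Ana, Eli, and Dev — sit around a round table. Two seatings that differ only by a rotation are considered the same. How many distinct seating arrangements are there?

Fix one person's seat to break rotational symmetry; the remaining 6 people can be arranged in (6)! = 720 ways.

720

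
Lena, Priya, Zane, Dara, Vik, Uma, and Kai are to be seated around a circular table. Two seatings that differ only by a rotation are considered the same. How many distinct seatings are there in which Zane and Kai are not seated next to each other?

Without the restriction there are (6)! = 720 seatings.
Those with Zane next to Kai: fuse the pair into one unit and seat 6 units around a circle — 2·(5)! = 240.
Subtracting, 720 − 240 = 480.

480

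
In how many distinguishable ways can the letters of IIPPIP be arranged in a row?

20

Letter multiplicities in IIPPIP: I×3, P×3.
So there are 6! / (3!·3!) = 20 distinguishable arrangements.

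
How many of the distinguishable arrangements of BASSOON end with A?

Fix A in the last position and arrange the remaining 6 letters.
Those 6 letters have O appearing twice and S appearing twice, giving (6)!/(2!·2!) = 180.

180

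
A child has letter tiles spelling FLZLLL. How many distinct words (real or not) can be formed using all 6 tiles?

Letter multiplicities in FLZLLL: F×1, L×4, Z×1.
So there are 6! / (4!) = 30 distinguishable arrangements.

30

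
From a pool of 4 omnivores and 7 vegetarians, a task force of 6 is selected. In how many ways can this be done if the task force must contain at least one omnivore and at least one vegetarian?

With no constraint there are C(11,6) = 462 possible selections.
Selections missing a whole group: no omnivores → C(7,6) = 7; no vegetarians → C(4,6) = 0.
Both groups omitted at once is impossible, so 462 − 7 = 455.

455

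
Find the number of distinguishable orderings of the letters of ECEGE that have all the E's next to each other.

6

Treat the 3 copies of E as a single block. The multiset to arrange is then {EEE, C, G}, 3 items in all.
All 3 items are distinct, so there are (3)! = 6 arrangements.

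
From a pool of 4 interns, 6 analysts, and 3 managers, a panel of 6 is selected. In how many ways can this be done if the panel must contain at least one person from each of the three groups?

With no constraint there are C(13,6) = 1716 possible selections.
Subtract selections that omit an entire group: no interns → C(9,6) = 84; no analysts → C(7,6) = 7; no managers → C(10,6) = 210.
Add back selections omitting two groups (i.e. drawn from a single group): C(4,6) + C(6,6) + C(3,6) = 1.
By inclusion–exclusion: 1716 − 301 + 1 = 1416.

1416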